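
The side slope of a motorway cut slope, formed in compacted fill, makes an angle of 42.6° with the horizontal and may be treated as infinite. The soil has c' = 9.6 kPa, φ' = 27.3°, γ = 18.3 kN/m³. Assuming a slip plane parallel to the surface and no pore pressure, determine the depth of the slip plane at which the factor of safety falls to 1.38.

z = 1.29 m

Setting FS = 1.38 in FS = [c' + γz cos²β tanφ'] / [γz sinβ cosβ] and solving for z:
z = c' / [γ cosβ (FS·sinβ − cosβ·tanφ')]
  = 9.6 / [18.3·cos42.6°·(1.38·sin42.6° − cos42.6°·tan27.3°)]
  = 9.6 / [18.3·0.7361·(1.38·0.6769 − 0.7361·0.5161)]
  = 9.6 / 7.4649 = 1.286 m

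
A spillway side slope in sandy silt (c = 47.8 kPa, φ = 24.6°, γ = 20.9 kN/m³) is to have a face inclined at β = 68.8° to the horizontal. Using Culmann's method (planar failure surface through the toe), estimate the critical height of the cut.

H_c = 27.39 m

Culmann's analysis gives the critical failure plane at α_cr = (β + φ)/2 = (68.8 + 24.6)/2 = 46.7°, and the critical height
H_c = (4c/γ) · sinβ cosφ / [1 − cos(β − φ)]
    = (4·47.8/20.9) · sin68.8°·cos24.6° / [1 − cos(44.2°)]
    = 9.148 · 0.9323·0.9092 / [1 − 0.7169]
    = 9.148 · 0.8477 / 0.2831
    = 27.39 m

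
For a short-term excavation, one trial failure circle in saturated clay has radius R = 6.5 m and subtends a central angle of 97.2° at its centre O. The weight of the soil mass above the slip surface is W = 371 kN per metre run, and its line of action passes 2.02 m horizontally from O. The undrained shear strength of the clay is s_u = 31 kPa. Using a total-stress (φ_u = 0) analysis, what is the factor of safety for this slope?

FS = 2.96

Taking moments about the centre O, the resisting moment is provided by the undrained shear strength acting along the arc:
Arc length L_a = R·θ = 6.5·(97.2°·π/180) = 6.5·1.6965 = 11.03 m
M_R = s_u·L_a·R = 31·11.03·6.5 = 2221.9 kN·m/m
M_D = W·d = 371·2.02 = 749.4 kN·m/m
FS = M_R / M_D = 2221.9 / 749.4 = 2.965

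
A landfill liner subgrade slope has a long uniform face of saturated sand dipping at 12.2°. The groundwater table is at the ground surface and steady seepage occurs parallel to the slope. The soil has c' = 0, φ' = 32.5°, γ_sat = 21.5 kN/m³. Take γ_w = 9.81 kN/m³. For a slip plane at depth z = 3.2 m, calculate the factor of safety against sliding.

FS = 1.60

With seepage parallel to the slope and the water table at the surface, the effective normal stress on the slip plane uses the buoyant unit weight γ' = γ_sat − γ_w while the driving shear stress uses γ_sat:
FS = [c' + γ' z cos²β tanφ'] / [γ_sat z sinβ cosβ]
(For c' = 0 this reduces to FS = (γ'/γ_sat)·tanφ'/tanβ.)
γ' = 21.5 − 9.81 = 11.69 kN/m³
Numerator = 0.0 + 11.69·3.2·cos²12.2°·tan32.5° = 0.0 + 11.69·3.2·0.9553·0.6371 = 22.767 kPa
Denominator = 21.5·3.2·sin12.2°·cos12.2° = 21.5·3.2·0.2113·0.9774 = 14.211 kPa
FS = 22.767 / 14.211 = 1.602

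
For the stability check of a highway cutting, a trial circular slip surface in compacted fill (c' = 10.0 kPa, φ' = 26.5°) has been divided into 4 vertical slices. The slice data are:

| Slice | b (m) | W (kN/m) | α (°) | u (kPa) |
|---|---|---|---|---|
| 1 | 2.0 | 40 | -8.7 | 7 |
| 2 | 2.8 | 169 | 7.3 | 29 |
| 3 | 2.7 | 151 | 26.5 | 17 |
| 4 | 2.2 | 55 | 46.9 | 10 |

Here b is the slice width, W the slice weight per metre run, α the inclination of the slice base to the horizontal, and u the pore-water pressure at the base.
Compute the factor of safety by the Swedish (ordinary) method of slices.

Ordinary method of slices: FS = Σ[c'·Δl_i + (W_i cosα_i − u_i·Δl_i)·tanφ'] / Σ W_i sinα_i, with Δl_i = b_i / cosα_i.
Slice 1: Δl = 2.0/cos(-8.7°) = 2.023 m; N'_1 = 40·cos(-8.7°) − 7·2.023 = 25.4; c'Δl = 20.23; W sinα = -6.1
Slice 2: Δl = 2.8/cos7.3° = 2.823 m; N'_2 = 169·cos7.3° − 29·2.823 = 85.8; c'Δl = 28.23; W sinα = 21.5
Slice 3: Δl = 2.7/cos26.5° = 3.017 m; N'_3 = 151·cos26.5° − 17·3.017 = 83.8; c'Δl = 30.17; W sinα = 67.4
Slice 4: Δl = 2.2/cos46.9° = 3.220 m; N'_4 = 55·cos46.9° − 10·3.220 = 5.4; c'Δl = 32.20; W sinα = 40.2
Σc'Δl = 110.8 kN/m; ΣN' = 200.4 kN/m; ΣW sinα = 123.0 kN/m
Resisting = 110.8 + 200.4·tan26.5° = 110.8 + 99.9 = 210.7 kN/m
FS = 210.7 / 123.0 = 1.714

FS = 1.71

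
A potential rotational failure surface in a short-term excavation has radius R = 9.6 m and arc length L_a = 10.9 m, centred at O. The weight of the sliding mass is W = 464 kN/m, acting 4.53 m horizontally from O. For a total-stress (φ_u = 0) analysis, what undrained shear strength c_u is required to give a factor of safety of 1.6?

FS = c_u·L_a·R / (W·d), so c_u = FS·W·d / (L_a·R).
c_u = 1.6·464·4.53 / (10.90·9.6) = 3363.1 / 104.64 = 32.14 kPa

c_u = 32.1 kPa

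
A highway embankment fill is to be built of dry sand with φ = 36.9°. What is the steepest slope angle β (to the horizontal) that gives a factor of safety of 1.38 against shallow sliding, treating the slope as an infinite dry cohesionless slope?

β = 28.5°

For an infinite dry cohesionless slope FS = tanφ/tanβ, so tanβ = tanφ / FS.
tanβ = tan36.9° / 1.38 = 0.7508 / 1.38 = 0.5441
β = arctan(0.5441) = 28.55°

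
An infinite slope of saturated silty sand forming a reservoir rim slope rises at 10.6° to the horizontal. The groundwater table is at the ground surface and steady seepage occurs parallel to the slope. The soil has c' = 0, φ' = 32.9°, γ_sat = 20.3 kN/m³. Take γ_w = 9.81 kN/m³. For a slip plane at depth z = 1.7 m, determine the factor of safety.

With seepage parallel to the slope and the water table at the surface, the effective normal stress on the slip plane uses the buoyant unit weight γ' = γ_sat − γ_w while the driving shear stress uses γ_sat:
FS = [c' + γ' z cos²β tanφ'] / [γ_sat z sinβ cosβ]
(For c' = 0 this reduces to FS = (γ'/γ_sat)·tanφ'/tanβ.)
γ' = 20.3 − 9.81 = 10.49 kN/m³
Numerator = 0.0 + 10.49·1.7·cos²10.6°·tan32.9° = 0.0 + 10.49·1.7·0.9662·0.6469 = 11.146 kPa
Denominator = 20.3·1.7·sin10.6°·cos10.6° = 20.3·1.7·0.1840·0.9829 = 6.240 kPa
FS = 11.146 / 6.240 = 1.786

FS = 1.79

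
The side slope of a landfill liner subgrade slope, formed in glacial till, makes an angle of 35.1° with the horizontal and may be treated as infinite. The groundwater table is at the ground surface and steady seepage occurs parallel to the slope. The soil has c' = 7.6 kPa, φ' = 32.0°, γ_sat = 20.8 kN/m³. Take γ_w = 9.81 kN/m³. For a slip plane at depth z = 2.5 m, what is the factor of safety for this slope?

FS = 0.78

With seepage parallel to the slope and the water table at the surface, the effective normal stress on the slip plane uses the buoyant unit weight γ' = γ_sat − γ_w while the driving shear stress uses γ_sat:
FS = [c' + γ' z cos²β tanφ'] / [γ_sat z sinβ cosβ]
γ' = 20.8 − 9.81 = 10.99 kN/m³
Numerator = 7.6 + 10.99·2.5·cos²35.1°·tan32.0° = 7.6 + 10.99·2.5·0.6694·0.6249 = 19.092 kPa
Denominator = 20.8·2.5·sin35.1°·cos35.1° = 20.8·2.5·0.5750·0.8181 = 24.463 kPa
FS = 19.092 / 24.463 = 0.780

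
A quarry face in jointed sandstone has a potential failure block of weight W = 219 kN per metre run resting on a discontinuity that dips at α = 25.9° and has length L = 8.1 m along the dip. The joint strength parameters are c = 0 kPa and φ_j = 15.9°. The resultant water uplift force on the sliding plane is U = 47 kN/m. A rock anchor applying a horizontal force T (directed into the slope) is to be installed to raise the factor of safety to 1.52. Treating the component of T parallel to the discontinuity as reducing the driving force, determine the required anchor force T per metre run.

T = 69 kN/m

Resolving forces along and normal to the sliding plane, with the horizontal anchor force T adding T·sinα to the effective normal force and T·cosα acting up the plane against the driving force:
FS = [cL + (W cosα − U + T sinα) tanφ_j] / [W sinα − T cosα]
Without the anchor: N' = 150.0 kN/m, driving T_d = 95.7 kN/m, resisting R = 0·8.1 + 150.0·tan15.9° = 42.7 kN/m, FS = 0.45.
Setting FS = 1.52 and solving for T:
1.52·(95.7 − T cos25.9°) = 42.7 + T sin25.9°·tan15.9°
T·(sin25.9°·tan15.9° + 1.52·cos25.9°) = 1.52·95.7 − 42.7
T·(0.4368·0.2849 + 1.52·0.8996) = 145.4 − 42.7 = 102.7
T·1.4918 = 102.7
T = 68.8 kN/m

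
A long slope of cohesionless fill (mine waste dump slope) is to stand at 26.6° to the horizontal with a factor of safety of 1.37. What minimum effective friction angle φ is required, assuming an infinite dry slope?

φ = 34.5°

FS = tanφ/tanβ ⇒ tanφ = FS · tanβ = 1.37 · tan26.6° = 0.6860
φ = arctan(0.6860) = 34.45°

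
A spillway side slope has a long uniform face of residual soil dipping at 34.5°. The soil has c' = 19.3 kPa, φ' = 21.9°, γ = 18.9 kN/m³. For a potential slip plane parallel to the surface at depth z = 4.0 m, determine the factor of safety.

For an infinite slope with a slip plane parallel to the surface (no pore pressure): FS = [c' + γz cos²β tanφ'] / [γz sinβ cosβ].
γz = 18.9·4.0 = 75.60 kN/m²
Numerator = 19.3 + 75.60·cos²34.5°·tan21.9° = 19.3 + 75.60·0.6792·0.4020 = 39.941 kPa
Denominator = 75.60·sin34.5°·cos34.5° = 75.60·0.5664·0.8241 = 35.289 kPa
FS = 39.941 / 35.289 = 1.132

FS = 1.13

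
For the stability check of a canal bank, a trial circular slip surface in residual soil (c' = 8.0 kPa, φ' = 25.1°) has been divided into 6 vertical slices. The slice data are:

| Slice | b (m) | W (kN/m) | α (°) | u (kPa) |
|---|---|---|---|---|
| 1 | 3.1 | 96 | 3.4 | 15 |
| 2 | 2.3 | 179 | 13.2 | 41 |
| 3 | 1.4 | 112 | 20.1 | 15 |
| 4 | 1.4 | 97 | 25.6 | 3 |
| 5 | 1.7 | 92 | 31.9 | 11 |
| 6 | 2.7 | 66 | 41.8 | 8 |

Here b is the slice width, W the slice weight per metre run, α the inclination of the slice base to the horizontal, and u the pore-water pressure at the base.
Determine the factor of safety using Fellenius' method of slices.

FS = 1.30

Ordinary method of slices: FS = Σ[c'·Δl_i + (W_i cosα_i − u_i·Δl_i)·tanφ'] / Σ W_i sinα_i, with Δl_i = b_i / cosα_i.
Slice 1: Δl = 3.1/cos3.4° = 3.105 m; N'_1 = 96·cos3.4° − 15·3.105 = 49.2; c'Δl = 24.84; W sinα = 5.7
Slice 2: Δl = 2.3/cos13.2° = 2.362 m; N'_2 = 179·cos13.2° − 41·2.362 = 77.4; c'Δl = 18.90; W sinα = 40.9
Slice 3: Δl = 1.4/cos20.1° = 1.491 m; N'_3 = 112·cos20.1° − 15·1.491 = 82.8; c'Δl = 11.93; W sinα = 38.5
Slice 4: Δl = 1.4/cos25.6° = 1.552 m; N'_4 = 97·cos25.6° − 3·1.552 = 82.8; c'Δl = 12.42; W sinα = 41.9
Slice 5: Δl = 1.7/cos31.9° = 2.002 m; N'_5 = 92·cos31.9° − 11·2.002 = 56.1; c'Δl = 16.02; W sinα = 48.6
Slice 6: Δl = 2.7/cos41.8° = 3.622 m; N'_6 = 66·cos41.8° − 8·3.622 = 20.2; c'Δl = 28.97; W sinα = 44.0
Σc'Δl = 113.1 kN/m; ΣN' = 368.6 kN/m; ΣW sinα = 219.6 kN/m
Resisting = 113.1 + 368.6·tan25.1° = 113.1 + 172.7 = 285.7 kN/m
FS = 285.7 / 219.6 = 1.301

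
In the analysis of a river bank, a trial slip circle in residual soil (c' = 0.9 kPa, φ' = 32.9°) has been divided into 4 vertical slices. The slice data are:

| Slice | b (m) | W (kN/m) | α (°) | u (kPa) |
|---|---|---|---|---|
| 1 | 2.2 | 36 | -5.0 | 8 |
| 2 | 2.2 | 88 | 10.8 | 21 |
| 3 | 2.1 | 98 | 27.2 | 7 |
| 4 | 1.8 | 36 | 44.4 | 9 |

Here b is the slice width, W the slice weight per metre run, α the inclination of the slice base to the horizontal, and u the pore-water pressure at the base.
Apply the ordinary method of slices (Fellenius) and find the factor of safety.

Ordinary method of slices: FS = Σ[c'·Δl_i + (W_i cosα_i − u_i·Δl_i)·tanφ'] / Σ W_i sinα_i, with Δl_i = b_i / cosα_i.
Slice 1: Δl = 2.2/cos(-5.0°) = 2.208 m; N'_1 = 36·cos(-5.0°) − 8·2.208 = 18.2; c'Δl = 1.99; W sinα = -3.1
Slice 2: Δl = 2.2/cos10.8° = 2.240 m; N'_2 = 88·cos10.8° − 21·2.240 = 39.4; c'Δl = 2.02; W sinα = 16.5
Slice 3: Δl = 2.1/cos27.2° = 2.361 m; N'_3 = 98·cos27.2° − 7·2.361 = 70.6; c'Δl = 2.12; W sinα = 44.8
Slice 4: Δl = 1.8/cos44.4° = 2.519 m; N'_4 = 36·cos44.4° − 9·2.519 = 3.0; c'Δl = 2.27; W sinα = 25.2
Σc'Δl = 8.4 kN/m; ΣN' = 131.3 kN/m; ΣW sinα = 83.3 kN/m
Resisting = 8.4 + 131.3·tan32.9° = 8.4 + 84.9 = 93.3 kN/m
FS = 93.3 / 83.3 = 1.120

FS = 1.12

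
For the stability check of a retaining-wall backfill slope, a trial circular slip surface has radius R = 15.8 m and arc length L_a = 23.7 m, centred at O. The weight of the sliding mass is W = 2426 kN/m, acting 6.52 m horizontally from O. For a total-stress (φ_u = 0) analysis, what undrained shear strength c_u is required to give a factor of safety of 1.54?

FS = c_u·L_a·R / (W·d), so c_u = FS·W·d / (L_a·R).
c_u = 1.54·2426·6.52 / (23.70·15.8) = 24359.0 / 374.46 = 65.05 kPa

c_u = 65.1 kPa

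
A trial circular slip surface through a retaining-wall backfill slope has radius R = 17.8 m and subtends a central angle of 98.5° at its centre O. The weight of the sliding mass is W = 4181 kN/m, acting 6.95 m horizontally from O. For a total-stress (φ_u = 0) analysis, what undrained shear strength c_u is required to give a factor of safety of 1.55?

FS = c_u·L_a·R / (W·d), so c_u = FS·W·d / (L_a·R).
Arc length L_a = R·θ = 17.8·(98.5°·π/180) = 17.8·1.7191 = 30.60 m
c_u = 1.55·4181·6.95 / (30.60·17.8) = 45039.8 / 544.70 = 82.69 kPa

c_u = 82.7 kPa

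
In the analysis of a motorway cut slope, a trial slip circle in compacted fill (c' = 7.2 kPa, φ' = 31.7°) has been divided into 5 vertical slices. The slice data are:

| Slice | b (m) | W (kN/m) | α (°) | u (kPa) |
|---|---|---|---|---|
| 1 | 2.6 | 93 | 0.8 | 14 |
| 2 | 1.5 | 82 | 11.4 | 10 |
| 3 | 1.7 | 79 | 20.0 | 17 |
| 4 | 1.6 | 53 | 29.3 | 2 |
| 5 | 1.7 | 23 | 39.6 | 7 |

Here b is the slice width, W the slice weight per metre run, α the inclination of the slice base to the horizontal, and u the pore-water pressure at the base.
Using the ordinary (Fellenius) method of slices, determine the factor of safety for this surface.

FS = 2.37

Ordinary method of slices: FS = Σ[c'·Δl_i + (W_i cosα_i − u_i·Δl_i)·tanφ'] / Σ W_i sinα_i, with Δl_i = b_i / cosα_i.
Slice 1: Δl = 2.6/cos0.8° = 2.600 m; N'_1 = 93·cos0.8° − 14·2.600 = 56.6; c'Δl = 18.72; W sinα = 1.3
Slice 2: Δl = 1.5/cos11.4° = 1.530 m; N'_2 = 82·cos11.4° − 10·1.530 = 65.1; c'Δl = 11.02; W sinα = 16.2
Slice 3: Δl = 1.7/cos20.0° = 1.809 m; N'_3 = 79·cos20.0° − 17·1.809 = 43.5; c'Δl = 13.03; W sinα = 27.0
Slice 4: Δl = 1.6/cos29.3° = 1.835 m; N'_4 = 53·cos29.3° − 2·1.835 = 42.6; c'Δl = 13.21; W sinα = 25.9
Slice 5: Δl = 1.7/cos39.6° = 2.206 m; N'_5 = 23·cos39.6° − 7·2.206 = 2.3; c'Δl = 15.89; W sinα = 14.7
Σc'Δl = 71.9 kN/m; ΣN' = 210.0 kN/m; ΣW sinα = 85.1 kN/m
Resisting = 71.9 + 210.0·tan31.7° = 71.9 + 129.7 = 201.5 kN/m
FS = 201.5 / 85.1 = 2.368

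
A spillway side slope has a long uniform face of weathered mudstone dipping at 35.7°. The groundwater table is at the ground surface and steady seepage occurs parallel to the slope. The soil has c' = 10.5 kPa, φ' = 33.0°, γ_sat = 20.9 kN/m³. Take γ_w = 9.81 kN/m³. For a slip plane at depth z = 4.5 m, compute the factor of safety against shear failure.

FS = 0.72

With seepage parallel to the slope and the water table at the surface, the effective normal stress on the slip plane uses the buoyant unit weight γ' = γ_sat − γ_w while the driving shear stress uses γ_sat:
FS = [c' + γ' z cos²β tanφ'] / [γ_sat z sinβ cosβ]
γ' = 20.9 − 9.81 = 11.09 kN/m³
Numerator = 10.5 + 11.09·4.5·cos²35.7°·tan33.0° = 10.5 + 11.09·4.5·0.6595·0.6494 = 31.873 kPa
Denominator = 20.9·4.5·sin35.7°·cos35.7° = 20.9·4.5·0.5835·0.8121 = 44.569 kPa
FS = 31.873 / 44.569 = 0.715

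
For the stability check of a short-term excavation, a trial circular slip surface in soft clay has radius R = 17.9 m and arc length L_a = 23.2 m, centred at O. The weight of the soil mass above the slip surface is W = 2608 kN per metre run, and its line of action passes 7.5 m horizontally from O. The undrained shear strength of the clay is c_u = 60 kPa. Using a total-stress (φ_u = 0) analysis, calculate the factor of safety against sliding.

Taking moments about the centre O, the resisting moment is provided by the undrained shear strength acting along the arc:
M_R = c_u·L_a·R = 60·23.20·17.9 = 24916.8 kN·m/m
M_D = W·d = 2608·7.5 = 19560.0 kN·m/m
FS = M_R / M_D = 24916.8 / 19560.0 = 1.274

FS = 1.27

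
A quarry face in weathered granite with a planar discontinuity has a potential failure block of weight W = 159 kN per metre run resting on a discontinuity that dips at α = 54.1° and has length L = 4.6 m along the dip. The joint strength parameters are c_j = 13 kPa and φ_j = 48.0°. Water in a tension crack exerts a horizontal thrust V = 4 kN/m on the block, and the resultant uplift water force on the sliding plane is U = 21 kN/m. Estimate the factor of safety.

FS = 1.04

Resolving the block weight along and normal to the plane and applying the Mohr–Coulomb strength on the joint:
N' = W cosα − U − V sinα = 159·cos54.1° − 21 − 4·sin54.1° = 69.0 kN/m
Driving force T = W sinα + V cosα = 159·sin54.1° + 4·cos54.1° = 131.1 kN/m
Resisting force R = c_j·L + N'·tanφ_j = 13·4.6 + 69.0·tan48.0° = 59.8 + 76.6 = 136.4 kN/m
FS = R / T = 136.4 / 131.1 = 1.040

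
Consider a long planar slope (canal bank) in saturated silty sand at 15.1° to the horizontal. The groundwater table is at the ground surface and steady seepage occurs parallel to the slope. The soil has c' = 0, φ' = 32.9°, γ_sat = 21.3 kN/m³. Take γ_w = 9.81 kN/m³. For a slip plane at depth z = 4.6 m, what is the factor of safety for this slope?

With seepage parallel to the slope and the water table at the surface, the effective normal stress on the slip plane uses the buoyant unit weight γ' = γ_sat − γ_w while the driving shear stress uses γ_sat:
FS = [c' + γ' z cos²β tanφ'] / [γ_sat z sinβ cosβ]
(For c' = 0 this reduces to FS = (γ'/γ_sat)·tanφ'/tanβ.)
γ' = 21.3 − 9.81 = 11.49 kN/m³
Numerator = 0.0 + 11.49·4.6·cos²15.1°·tan32.9° = 0.0 + 11.49·4.6·0.9321·0.6469 = 31.872 kPa
Denominator = 21.3·4.6·sin15.1°·cos15.1° = 21.3·4.6·0.2605·0.9655 = 24.643 kPa
FS = 31.872 / 24.643 = 1.293

FS = 1.29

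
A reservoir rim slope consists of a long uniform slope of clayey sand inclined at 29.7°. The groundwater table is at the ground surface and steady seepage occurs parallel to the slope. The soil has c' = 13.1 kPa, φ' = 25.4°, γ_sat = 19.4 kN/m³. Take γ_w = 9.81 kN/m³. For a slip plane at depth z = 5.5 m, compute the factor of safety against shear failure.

With seepage parallel to the slope and the water table at the surface, the effective normal stress on the slip plane uses the buoyant unit weight γ' = γ_sat − γ_w while the driving shear stress uses γ_sat:
FS = [c' + γ' z cos²β tanφ'] / [γ_sat z sinβ cosβ]
γ' = 19.4 − 9.81 = 9.59 kN/m³
Numerator = 13.1 + 9.59·5.5·cos²29.7°·tan25.4° = 13.1 + 9.59·5.5·0.7545·0.4748 = 31.997 kPa
Denominator = 19.4·5.5·sin29.7°·cos29.7° = 19.4·5.5·0.4955·0.8686 = 45.921 kPa
FS = 31.997 / 45.921 = 0.697

FS = 0.70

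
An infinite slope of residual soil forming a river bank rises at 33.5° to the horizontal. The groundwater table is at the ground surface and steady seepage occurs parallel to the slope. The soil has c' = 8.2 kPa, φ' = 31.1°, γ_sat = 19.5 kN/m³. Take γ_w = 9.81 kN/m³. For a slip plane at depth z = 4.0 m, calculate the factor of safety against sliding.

FS = 0.68

With seepage parallel to the slope and the water table at the surface, the effective normal stress on the slip plane uses the buoyant unit weight γ' = γ_sat − γ_w while the driving shear stress uses γ_sat:
FS = [c' + γ' z cos²β tanφ'] / [γ_sat z sinβ cosβ]
γ' = 19.5 − 9.81 = 9.69 kN/m³
Numerator = 8.2 + 9.69·4.0·cos²33.5°·tan31.1° = 8.2 + 9.69·4.0·0.6954·0.6032 = 24.459 kPa
Denominator = 19.5·4.0·sin33.5°·cos33.5° = 19.5·4.0·0.5519·0.8339 = 35.900 kPa
FS = 24.459 / 35.900 = 0.681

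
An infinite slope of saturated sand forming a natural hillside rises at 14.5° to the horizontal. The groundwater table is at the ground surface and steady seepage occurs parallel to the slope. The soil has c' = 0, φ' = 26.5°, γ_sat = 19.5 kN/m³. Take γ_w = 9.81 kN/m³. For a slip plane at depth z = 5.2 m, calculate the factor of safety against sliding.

FS = 0.96

With seepage parallel to the slope and the water table at the surface, the effective normal stress on the slip plane uses the buoyant unit weight γ' = γ_sat − γ_w while the driving shear stress uses γ_sat:
FS = [c' + γ' z cos²β tanφ'] / [γ_sat z sinβ cosβ]
(For c' = 0 this reduces to FS = (γ'/γ_sat)·tanφ'/tanβ.)
γ' = 19.5 − 9.81 = 9.69 kN/m³
Numerator = 0.0 + 9.69·5.2·cos²14.5°·tan26.5° = 0.0 + 9.69·5.2·0.9373·0.4986 = 23.548 kPa
Denominator = 19.5·5.2·sin14.5°·cos14.5° = 19.5·5.2·0.2504·0.9681 = 24.580 kPa
FS = 23.548 / 24.580 = 0.958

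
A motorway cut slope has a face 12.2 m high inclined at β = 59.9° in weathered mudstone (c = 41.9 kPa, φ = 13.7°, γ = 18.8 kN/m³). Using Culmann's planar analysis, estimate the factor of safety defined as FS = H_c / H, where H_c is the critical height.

H_c = (4c/γ) · sinβ cosφ / [1 − cos(β − φ)]
    = (4·41.9/18.8) · sin59.9°·cos13.7° / [1 − cos46.2°]
    = 8.915 · 0.8405 / 0.3079 = 24.34 m
FS = H_c / H = 24.34 / 12.2 = 1.995

FS = 2.00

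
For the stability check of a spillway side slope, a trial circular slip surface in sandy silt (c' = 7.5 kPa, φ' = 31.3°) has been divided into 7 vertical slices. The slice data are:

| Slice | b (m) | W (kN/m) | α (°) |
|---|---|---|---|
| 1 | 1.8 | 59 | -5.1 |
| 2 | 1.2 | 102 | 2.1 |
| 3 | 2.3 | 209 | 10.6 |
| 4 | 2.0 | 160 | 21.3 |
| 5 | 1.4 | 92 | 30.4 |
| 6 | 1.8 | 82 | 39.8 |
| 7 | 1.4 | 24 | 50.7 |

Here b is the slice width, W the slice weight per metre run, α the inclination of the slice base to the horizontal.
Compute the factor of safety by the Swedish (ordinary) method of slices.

Ordinary method of slices: FS = Σ[c'·Δl_i + (W_i cosα_i)·tanφ'] / Σ W_i sinα_i, with Δl_i = b_i / cosα_i.
Slice 1: Δl = 1.8/cos(-5.1°) = 1.807 m; N'_1 = 59·cos(-5.1°) = 58.8; c'Δl = 13.55; W sinα = -5.2
Slice 2: Δl = 1.2/cos2.1° = 1.201 m; N'_2 = 102·cos2.1° = 101.9; c'Δl = 9.01; W sinα = 3.7
Slice 3: Δl = 2.3/cos10.6° = 2.340 m; N'_3 = 209·cos10.6° = 205.4; c'Δl = 17.55; W sinα = 38.4
Slice 4: Δl = 2.0/cos21.3° = 2.147 m; N'_4 = 160·cos21.3° = 149.1; c'Δl = 16.10; W sinα = 58.1
Slice 5: Δl = 1.4/cos30.4° = 1.623 m; N'_5 = 92·cos30.4° = 79.4; c'Δl = 12.17; W sinα = 46.6
Slice 6: Δl = 1.8/cos39.8° = 2.343 m; N'_6 = 82·cos39.8° = 63.0; c'Δl = 17.57; W sinα = 52.5
Slice 7: Δl = 1.4/cos50.7° = 2.210 m; N'_7 = 24·cos50.7° = 15.2; c'Δl = 16.58; W sinα = 18.6
Σc'Δl = 102.5 kN/m; ΣN' = 672.8 kN/m; ΣW sinα = 212.7 kN/m
Resisting = 102.5 + 672.8·tan31.3° = 102.5 + 409.0 = 511.6 kN/m
FS = 511.6 / 212.7 = 2.405

FS = 2.41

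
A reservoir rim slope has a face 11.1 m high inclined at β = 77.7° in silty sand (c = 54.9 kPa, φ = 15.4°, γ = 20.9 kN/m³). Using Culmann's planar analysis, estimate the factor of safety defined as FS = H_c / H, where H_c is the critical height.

FS = 1.67

H_c = (4c/γ) · sinβ cosφ / [1 − cos(β − φ)]
    = (4·54.9/20.9) · sin77.7°·cos15.4° / [1 − cos62.3°]
    = 10.507 · 0.9420 / 0.5352 = 18.49 m
FS = H_c / H = 18.49 / 11.1 = 1.666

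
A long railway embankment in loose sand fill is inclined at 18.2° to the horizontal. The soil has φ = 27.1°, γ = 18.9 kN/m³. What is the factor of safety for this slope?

For a dry cohesionless infinite slope the factor of safety is FS = tanφ / tanβ.
FS = tan27.1° / tan18.2° = 0.5117 / 0.3288 = 1.556

FS = 1.56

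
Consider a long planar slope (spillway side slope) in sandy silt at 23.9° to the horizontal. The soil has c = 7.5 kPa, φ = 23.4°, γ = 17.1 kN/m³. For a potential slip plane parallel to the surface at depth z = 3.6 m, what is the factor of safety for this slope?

For an infinite slope with a slip plane parallel to the surface (no pore pressure): FS = [c + γz cos²β tanφ] / [γz sinβ cosβ].
γz = 17.1·3.6 = 61.56 kN/m²
Numerator = 7.5 + 61.56·cos²23.9°·tan23.4° = 7.5 + 61.56·0.8359·0.4327 = 29.767 kPa
Denominator = 61.56·sin23.9°·cos23.9° = 61.56·0.4051·0.9143 = 22.802 kPa
FS = 29.767 / 22.802 = 1.305

FS = 1.31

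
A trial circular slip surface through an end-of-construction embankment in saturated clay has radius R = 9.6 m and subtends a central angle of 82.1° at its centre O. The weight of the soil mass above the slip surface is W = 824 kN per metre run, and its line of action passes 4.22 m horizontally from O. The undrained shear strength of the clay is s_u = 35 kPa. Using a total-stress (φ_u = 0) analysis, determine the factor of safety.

FS = 1.33

Taking moments about the centre O, the resisting moment is provided by the undrained shear strength acting along the arc:
Arc length L_a = R·θ = 9.6·(82.1°·π/180) = 9.6·1.4329 = 13.76 m
M_R = s_u·L_a·R = 35·13.76·9.6 = 4622.0 kN·m/m
M_D = W·d = 824·4.22 = 3477.3 kN·m/m
FS = M_R / M_D = 4622.0 / 3477.3 = 1.329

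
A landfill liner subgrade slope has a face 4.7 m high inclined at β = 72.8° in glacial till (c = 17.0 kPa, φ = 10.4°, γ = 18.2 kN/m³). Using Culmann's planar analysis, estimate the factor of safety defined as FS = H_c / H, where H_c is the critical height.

FS = 1.39

H_c = (4c/γ) · sinβ cosφ / [1 − cos(β − φ)]
    = (4·17.0/18.2) · sin72.8°·cos10.4° / [1 − cos62.4°]
    = 3.736 · 0.9396 / 0.5367 = 6.54 m
FS = H_c / H = 6.54 / 4.7 = 1.392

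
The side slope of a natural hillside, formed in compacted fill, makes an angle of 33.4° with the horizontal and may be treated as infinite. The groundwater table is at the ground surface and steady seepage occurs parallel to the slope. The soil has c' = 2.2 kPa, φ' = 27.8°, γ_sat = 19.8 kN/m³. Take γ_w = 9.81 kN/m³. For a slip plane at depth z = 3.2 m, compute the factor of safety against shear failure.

FS = 0.48

With seepage parallel to the slope and the water table at the surface, the effective normal stress on the slip plane uses the buoyant unit weight γ' = γ_sat − γ_w while the driving shear stress uses γ_sat:
FS = [c' + γ' z cos²β tanφ'] / [γ_sat z sinβ cosβ]
γ' = 19.8 − 9.81 = 9.99 kN/m³
Numerator = 2.2 + 9.99·3.2·cos²33.4°·tan27.8° = 2.2 + 9.99·3.2·0.6970·0.5272 = 13.947 kPa
Denominator = 19.8·3.2·sin33.4°·cos33.4° = 19.8·3.2·0.5505·0.8348 = 29.118 kPa
FS = 13.947 / 29.118 = 0.479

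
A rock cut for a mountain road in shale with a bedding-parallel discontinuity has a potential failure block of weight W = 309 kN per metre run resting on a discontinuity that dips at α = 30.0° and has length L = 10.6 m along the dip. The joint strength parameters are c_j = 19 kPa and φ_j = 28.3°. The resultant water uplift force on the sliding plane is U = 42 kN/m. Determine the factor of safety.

Resolving the block weight along and normal to the plane and applying the Mohr–Coulomb strength on the joint:
N' = W cosα − U = 309·cos30.0° − 42 = 225.6 kN/m
Driving force T = W sinα = 309·sin30.0° = 154.5 kN/m
Resisting force R = c_j·L + N'·tanφ_j = 19·10.6 + 225.6·tan28.3° = 201.4 + 121.5 = 322.9 kN/m
FS = R / T = 322.9 / 154.5 = 2.090

FS = 2.09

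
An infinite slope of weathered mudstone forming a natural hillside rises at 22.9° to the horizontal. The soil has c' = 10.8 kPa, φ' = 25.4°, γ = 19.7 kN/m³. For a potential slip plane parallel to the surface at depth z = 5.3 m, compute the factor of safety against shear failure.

FS = 1.41

For an infinite slope with a slip plane parallel to the surface (no pore pressure): FS = [c' + γz cos²β tanφ'] / [γz sinβ cosβ].
γz = 19.7·5.3 = 104.41 kN/m²
Numerator = 10.8 + 104.41·cos²22.9°·tan25.4° = 10.8 + 104.41·0.8486·0.4748 = 52.871 kPa
Denominator = 104.41·sin22.9°·cos22.9° = 104.41·0.3891·0.9212 = 37.426 kPa
FS = 52.871 / 37.426 = 1.413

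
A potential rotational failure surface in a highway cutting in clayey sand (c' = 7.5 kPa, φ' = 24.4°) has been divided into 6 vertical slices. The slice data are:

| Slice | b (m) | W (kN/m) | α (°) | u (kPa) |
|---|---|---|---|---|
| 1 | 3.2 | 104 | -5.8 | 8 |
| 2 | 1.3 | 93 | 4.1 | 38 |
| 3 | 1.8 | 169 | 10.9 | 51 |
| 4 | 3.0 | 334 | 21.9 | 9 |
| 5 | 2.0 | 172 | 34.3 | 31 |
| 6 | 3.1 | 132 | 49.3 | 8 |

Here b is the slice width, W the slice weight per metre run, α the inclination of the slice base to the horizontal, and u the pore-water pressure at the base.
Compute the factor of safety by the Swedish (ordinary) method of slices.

Ordinary method of slices: FS = Σ[c'·Δl_i + (W_i cosα_i − u_i·Δl_i)·tanφ'] / Σ W_i sinα_i, with Δl_i = b_i / cosα_i.
Slice 1: Δl = 3.2/cos(-5.8°) = 3.216 m; N'_1 = 104·cos(-5.8°) − 8·3.216 = 77.7; c'Δl = 24.12; W sinα = -10.5
Slice 2: Δl = 1.3/cos4.1° = 1.303 m; N'_2 = 93·cos4.1° − 38·1.303 = 43.2; c'Δl = 9.78; W sinα = 6.6
Slice 3: Δl = 1.8/cos10.9° = 1.833 m; N'_3 = 169·cos10.9° − 51·1.833 = 72.5; c'Δl = 13.75; W sinα = 32.0
Slice 4: Δl = 3.0/cos21.9° = 3.233 m; N'_4 = 334·cos21.9° − 9·3.233 = 280.8; c'Δl = 24.25; W sinα = 124.6
Slice 5: Δl = 2.0/cos34.3° = 2.421 m; N'_5 = 172·cos34.3° − 31·2.421 = 67.0; c'Δl = 18.16; W sinα = 96.9
Slice 6: Δl = 3.1/cos49.3° = 4.754 m; N'_6 = 132·cos49.3° − 8·4.754 = 48.0; c'Δl = 35.65; W sinα = 100.1
Σc'Δl = 125.7 kN/m; ΣN' = 589.3 kN/m; ΣW sinα = 349.7 kN/m
Resisting = 125.7 + 589.3·tan24.4° = 125.7 + 267.3 = 393.0 kN/m
FS = 393.0 / 349.7 = 1.124

FS = 1.12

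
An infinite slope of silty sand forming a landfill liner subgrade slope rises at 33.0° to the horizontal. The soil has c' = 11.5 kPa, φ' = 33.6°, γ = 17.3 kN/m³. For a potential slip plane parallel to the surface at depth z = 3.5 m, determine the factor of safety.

FS = 1.44

For an infinite slope with a slip plane parallel to the surface (no pore pressure): FS = [c' + γz cos²β tanφ'] / [γz sinβ cosβ].
γz = 17.3·3.5 = 60.55 kN/m²
Numerator = 11.5 + 60.55·cos²33.0°·tan33.6° = 11.5 + 60.55·0.7034·0.6644 = 39.796 kPa
Denominator = 60.55·sin33.0°·cos33.0° = 60.55·0.5446·0.8387 = 27.658 kPa
FS = 39.796 / 27.658 = 1.439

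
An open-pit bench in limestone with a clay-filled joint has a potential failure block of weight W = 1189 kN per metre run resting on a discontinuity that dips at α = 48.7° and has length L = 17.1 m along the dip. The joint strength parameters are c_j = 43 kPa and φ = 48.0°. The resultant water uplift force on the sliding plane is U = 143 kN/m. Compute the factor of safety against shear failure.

Resolving the block weight along and normal to the plane and applying the Mohr–Coulomb strength on the joint:
N' = W cosα − U = 1189·cos48.7° − 143 = 641.7 kN/m
Driving force T = W sinα = 1189·sin48.7° = 893.3 kN/m
Resisting force R = c_j·L + N'·tanφ = 43·17.1 + 641.7·tan48.0° = 735.3 + 712.7 = 1448.0 kN/m
FS = R / T = 1448.0 / 893.3 = 1.621

FS = 1.62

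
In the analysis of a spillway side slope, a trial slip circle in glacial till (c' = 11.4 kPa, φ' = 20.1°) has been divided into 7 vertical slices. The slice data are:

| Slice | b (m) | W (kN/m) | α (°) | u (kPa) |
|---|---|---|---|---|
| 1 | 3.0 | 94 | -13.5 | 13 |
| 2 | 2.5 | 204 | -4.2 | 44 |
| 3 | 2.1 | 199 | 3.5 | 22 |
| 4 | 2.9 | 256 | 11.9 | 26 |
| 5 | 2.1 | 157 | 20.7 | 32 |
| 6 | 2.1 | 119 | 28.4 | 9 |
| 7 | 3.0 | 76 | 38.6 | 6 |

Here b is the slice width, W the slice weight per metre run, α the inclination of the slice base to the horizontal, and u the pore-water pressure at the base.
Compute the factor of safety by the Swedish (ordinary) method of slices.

Ordinary method of slices: FS = Σ[c'·Δl_i + (W_i cosα_i − u_i·Δl_i)·tanφ'] / Σ W_i sinα_i, with Δl_i = b_i / cosα_i.
Slice 1: Δl = 3.0/cos(-13.5°) = 3.085 m; N'_1 = 94·cos(-13.5°) − 13·3.085 = 51.3; c'Δl = 35.17; W sinα = -21.9
Slice 2: Δl = 2.5/cos(-4.2°) = 2.507 m; N'_2 = 204·cos(-4.2°) − 44·2.507 = 93.2; c'Δl = 28.58; W sinα = -14.9
Slice 3: Δl = 2.1/cos3.5° = 2.104 m; N'_3 = 199·cos3.5° − 22·2.104 = 152.3; c'Δl = 23.98; W sinα = 12.1
Slice 4: Δl = 2.9/cos11.9° = 2.964 m; N'_4 = 256·cos11.9° − 26·2.964 = 173.4; c'Δl = 33.79; W sinα = 52.8
Slice 5: Δl = 2.1/cos20.7° = 2.245 m; N'_5 = 157·cos20.7° − 32·2.245 = 75.0; c'Δl = 25.59; W sinα = 55.5
Slice 6: Δl = 2.1/cos28.4° = 2.387 m; N'_6 = 119·cos28.4° − 9·2.387 = 83.2; c'Δl = 27.22; W sinα = 56.6
Slice 7: Δl = 3.0/cos38.6° = 3.839 m; N'_7 = 76·cos38.6° − 6·3.839 = 36.4; c'Δl = 43.76; W sinα = 47.4
Σc'Δl = 218.1 kN/m; ΣN' = 664.8 kN/m; ΣW sinα = 187.6 kN/m
Resisting = 218.1 + 664.8·tan20.1° = 218.1 + 243.3 = 461.4 kN/m
FS = 461.4 / 187.6 = 2.460

FS = 2.46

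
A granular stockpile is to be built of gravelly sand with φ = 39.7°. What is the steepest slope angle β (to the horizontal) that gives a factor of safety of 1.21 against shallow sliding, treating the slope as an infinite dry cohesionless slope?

For an infinite dry cohesionless slope FS = tanφ/tanβ, so tanβ = tanφ / FS.
tanβ = tan39.7° / 1.21 = 0.8302 / 1.21 = 0.6861
β = arctan(0.6861) = 34.46°

β = 34.5°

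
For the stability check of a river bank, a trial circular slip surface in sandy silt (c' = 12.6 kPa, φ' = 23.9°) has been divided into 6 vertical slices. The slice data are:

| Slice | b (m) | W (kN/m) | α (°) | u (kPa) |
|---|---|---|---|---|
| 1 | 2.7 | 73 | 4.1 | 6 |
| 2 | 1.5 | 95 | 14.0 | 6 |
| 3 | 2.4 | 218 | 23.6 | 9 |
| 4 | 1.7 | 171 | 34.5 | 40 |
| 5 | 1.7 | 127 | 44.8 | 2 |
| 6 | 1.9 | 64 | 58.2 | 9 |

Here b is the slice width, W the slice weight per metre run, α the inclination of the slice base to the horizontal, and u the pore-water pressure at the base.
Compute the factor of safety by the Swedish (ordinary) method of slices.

FS = 1.10

Ordinary method of slices: FS = Σ[c'·Δl_i + (W_i cosα_i − u_i·Δl_i)·tanφ'] / Σ W_i sinα_i, with Δl_i = b_i / cosα_i.
Slice 1: Δl = 2.7/cos4.1° = 2.707 m; N'_1 = 73·cos4.1° − 6·2.707 = 56.6; c'Δl = 34.11; W sinα = 5.2
Slice 2: Δl = 1.5/cos14.0° = 1.546 m; N'_2 = 95·cos14.0° − 6·1.546 = 82.9; c'Δl = 19.48; W sinα = 23.0
Slice 3: Δl = 2.4/cos23.6° = 2.619 m; N'_3 = 218·cos23.6° − 9·2.619 = 176.2; c'Δl = 33.00; W sinα = 87.3
Slice 4: Δl = 1.7/cos34.5° = 2.063 m; N'_4 = 171·cos34.5° − 40·2.063 = 58.4; c'Δl = 25.99; W sinα = 96.9
Slice 5: Δl = 1.7/cos44.8° = 2.396 m; N'_5 = 127·cos44.8° − 2·2.396 = 85.3; c'Δl = 30.19; W sinα = 89.5
Slice 6: Δl = 1.9/cos58.2° = 3.606 m; N'_6 = 64·cos58.2° − 9·3.606 = 1.3; c'Δl = 45.43; W sinα = 54.4
Σc'Δl = 188.2 kN/m; ΣN' = 460.7 kN/m; ΣW sinα = 356.2 kN/m
Resisting = 188.2 + 460.7·tan23.9° = 188.2 + 204.1 = 392.3 kN/m
FS = 392.3 / 356.2 = 1.101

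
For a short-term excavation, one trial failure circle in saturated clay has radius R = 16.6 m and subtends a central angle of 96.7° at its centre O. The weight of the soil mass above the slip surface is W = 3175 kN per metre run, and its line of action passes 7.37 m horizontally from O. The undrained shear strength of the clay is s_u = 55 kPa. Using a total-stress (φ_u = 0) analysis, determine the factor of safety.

FS = 1.09

Taking moments about the centre O, the resisting moment is provided by the undrained shear strength acting along the arc:
Arc length L_a = R·θ = 16.6·(96.7°·π/180) = 16.6·1.6877 = 28.02 m
M_R = s_u·L_a·R = 55·28.02·16.6 = 25578.9 kN·m/m
M_D = W·d = 3175·7.37 = 23399.8 kN·m/m
FS = M_R / M_D = 25578.9 / 23399.8 = 1.093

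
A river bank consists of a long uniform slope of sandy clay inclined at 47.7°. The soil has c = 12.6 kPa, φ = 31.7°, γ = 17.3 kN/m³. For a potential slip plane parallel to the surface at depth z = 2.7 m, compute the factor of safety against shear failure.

For an infinite slope with a slip plane parallel to the surface (no pore pressure): FS = [c + γz cos²β tanφ] / [γz sinβ cosβ].
γz = 17.3·2.7 = 46.71 kN/m²
Numerator = 12.6 + 46.71·cos²47.7°·tan31.7° = 12.6 + 46.71·0.4529·0.6176 = 25.667 kPa
Denominator = 46.71·sin47.7°·cos47.7° = 46.71·0.7396·0.6730 = 23.251 kPa
FS = 25.667 / 23.251 = 1.104

FS = 1.10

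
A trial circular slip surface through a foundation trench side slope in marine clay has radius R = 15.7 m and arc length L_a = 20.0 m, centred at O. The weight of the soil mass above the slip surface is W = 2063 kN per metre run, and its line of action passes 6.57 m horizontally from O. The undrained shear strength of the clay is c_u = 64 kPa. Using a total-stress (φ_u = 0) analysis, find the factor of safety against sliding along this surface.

FS = 1.48

Taking moments about the centre O, the resisting moment is provided by the undrained shear strength acting along the arc:
M_R = c_u·L_a·R = 64·20.00·15.7 = 20096.0 kN·m/m
M_D = W·d = 2063·6.57 = 13553.9 kN·m/m
FS = M_R / M_D = 20096.0 / 13553.9 = 1.483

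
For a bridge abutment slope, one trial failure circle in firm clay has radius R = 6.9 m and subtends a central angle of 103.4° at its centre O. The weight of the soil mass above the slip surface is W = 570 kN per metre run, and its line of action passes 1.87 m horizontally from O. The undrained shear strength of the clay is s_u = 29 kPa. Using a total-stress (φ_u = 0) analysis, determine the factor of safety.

Taking moments about the centre O, the resisting moment is provided by the undrained shear strength acting along the arc:
Arc length L_a = R·θ = 6.9·(103.4°·π/180) = 6.9·1.8047 = 12.45 m
M_R = s_u·L_a·R = 29·12.45·6.9 = 2491.7 kN·m/m
M_D = W·d = 570·1.87 = 1065.9 kN·m/m
FS = M_R / M_D = 2491.7 / 1065.9 = 2.338

FS = 2.34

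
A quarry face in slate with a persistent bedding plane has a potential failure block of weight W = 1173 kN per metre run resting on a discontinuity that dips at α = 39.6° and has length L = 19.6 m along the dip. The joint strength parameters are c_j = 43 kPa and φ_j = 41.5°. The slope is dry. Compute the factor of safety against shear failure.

Resolving the block weight along and normal to the plane and applying the Mohr–Coulomb strength on the joint:
N' = W cosα = 1173·cos39.6° = 903.8 kN/m
Driving force T = W sinα = 1173·sin39.6° = 747.7 kN/m
Resisting force R = c_j·L + N'·tanφ_j = 43·19.6 + 903.8·tan41.5° = 842.8 + 799.6 = 1642.4 kN/m
FS = R / T = 1642.4 / 747.7 = 2.197

FS = 2.20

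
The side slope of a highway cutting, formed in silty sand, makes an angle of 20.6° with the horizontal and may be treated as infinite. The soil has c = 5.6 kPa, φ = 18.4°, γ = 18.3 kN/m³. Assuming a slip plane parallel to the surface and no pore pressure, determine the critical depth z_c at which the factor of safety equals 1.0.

Setting FS = 1.00 in FS = [c + γz cos²β tanφ] / [γz sinβ cosβ] and solving for z:
z = c / [γ cosβ (FS·sinβ − cosβ·tanφ)]
  = 5.6 / [18.3·cos20.6°·(1.00·sin20.6° − cos20.6°·tan18.4°)]
  = 5.6 / [18.3·0.9361·(1.00·0.3518 − 0.9361·0.3327)]
  = 5.6 / 0.6930 = 8.081 m

z_c = 8.08 m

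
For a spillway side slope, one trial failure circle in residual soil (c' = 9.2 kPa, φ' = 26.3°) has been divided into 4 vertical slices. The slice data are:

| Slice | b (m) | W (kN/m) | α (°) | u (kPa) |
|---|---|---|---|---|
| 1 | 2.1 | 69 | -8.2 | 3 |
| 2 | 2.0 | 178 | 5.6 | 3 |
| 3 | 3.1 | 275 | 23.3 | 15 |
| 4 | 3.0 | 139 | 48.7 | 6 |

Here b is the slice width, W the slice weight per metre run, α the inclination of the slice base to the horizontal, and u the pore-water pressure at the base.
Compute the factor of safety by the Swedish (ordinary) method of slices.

Ordinary method of slices: FS = Σ[c'·Δl_i + (W_i cosα_i − u_i·Δl_i)·tanφ'] / Σ W_i sinα_i, with Δl_i = b_i / cosα_i.
Slice 1: Δl = 2.1/cos(-8.2°) = 2.122 m; N'_1 = 69·cos(-8.2°) − 3·2.122 = 61.9; c'Δl = 19.52; W sinα = -9.8
Slice 2: Δl = 2.0/cos5.6° = 2.010 m; N'_2 = 178·cos5.6° − 3·2.010 = 171.1; c'Δl = 18.49; W sinα = 17.4
Slice 3: Δl = 3.1/cos23.3° = 3.375 m; N'_3 = 275·cos23.3° − 15·3.375 = 201.9; c'Δl = 31.05; W sinα = 108.8
Slice 4: Δl = 3.0/cos48.7° = 4.545 m; N'_4 = 139·cos48.7° − 6·4.545 = 64.5; c'Δl = 41.82; W sinα = 104.4
Σc'Δl = 110.9 kN/m; ΣN' = 499.5 kN/m; ΣW sinα = 220.7 kN/m
Resisting = 110.9 + 499.5·tan26.3° = 110.9 + 246.8 = 357.7 kN/m
FS = 357.7 / 220.7 = 1.621

FS = 1.62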